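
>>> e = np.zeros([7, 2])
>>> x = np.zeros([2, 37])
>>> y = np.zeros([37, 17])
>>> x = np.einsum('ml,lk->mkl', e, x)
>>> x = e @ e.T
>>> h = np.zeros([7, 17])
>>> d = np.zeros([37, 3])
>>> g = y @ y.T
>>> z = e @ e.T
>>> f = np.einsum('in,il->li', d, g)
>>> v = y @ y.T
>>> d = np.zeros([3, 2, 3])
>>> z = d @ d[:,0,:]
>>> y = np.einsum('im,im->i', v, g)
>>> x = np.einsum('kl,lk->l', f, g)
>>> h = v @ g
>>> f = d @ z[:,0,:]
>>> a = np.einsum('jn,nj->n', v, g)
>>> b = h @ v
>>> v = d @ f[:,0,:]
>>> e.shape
(7, 2)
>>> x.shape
(37,)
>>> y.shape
(37,)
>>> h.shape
(37, 37)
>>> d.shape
(3, 2, 3)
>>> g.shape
(37, 37)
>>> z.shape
(3, 2, 3)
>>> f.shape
(3, 2, 3)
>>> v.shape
(3, 2, 3)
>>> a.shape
(37,)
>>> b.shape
(37, 37)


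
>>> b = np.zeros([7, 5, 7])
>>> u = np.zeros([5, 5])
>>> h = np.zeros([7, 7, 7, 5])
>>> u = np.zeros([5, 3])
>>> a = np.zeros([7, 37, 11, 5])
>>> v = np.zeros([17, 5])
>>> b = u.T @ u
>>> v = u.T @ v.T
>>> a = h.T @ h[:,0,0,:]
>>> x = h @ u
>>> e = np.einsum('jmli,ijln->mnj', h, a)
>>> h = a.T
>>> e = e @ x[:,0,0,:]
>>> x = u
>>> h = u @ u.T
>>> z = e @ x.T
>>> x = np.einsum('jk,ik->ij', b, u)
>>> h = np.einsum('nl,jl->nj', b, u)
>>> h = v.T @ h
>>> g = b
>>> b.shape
(3, 3)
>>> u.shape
(5, 3)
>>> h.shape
(17, 5)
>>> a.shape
(5, 7, 7, 5)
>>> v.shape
(3, 17)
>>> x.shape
(5, 3)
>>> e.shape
(7, 5, 3)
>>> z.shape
(7, 5, 5)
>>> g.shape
(3, 3)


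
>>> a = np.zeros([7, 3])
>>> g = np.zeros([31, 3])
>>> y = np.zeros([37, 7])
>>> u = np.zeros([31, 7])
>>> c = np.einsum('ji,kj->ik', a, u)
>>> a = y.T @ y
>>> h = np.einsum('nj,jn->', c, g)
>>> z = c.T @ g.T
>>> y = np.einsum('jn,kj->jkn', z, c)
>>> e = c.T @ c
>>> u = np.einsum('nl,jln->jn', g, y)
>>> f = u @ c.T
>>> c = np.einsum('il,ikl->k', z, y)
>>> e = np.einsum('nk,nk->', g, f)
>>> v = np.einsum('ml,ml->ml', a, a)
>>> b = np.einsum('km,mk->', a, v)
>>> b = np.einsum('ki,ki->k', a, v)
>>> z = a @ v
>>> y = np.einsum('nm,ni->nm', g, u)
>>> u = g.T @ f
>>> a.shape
(7, 7)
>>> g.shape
(31, 3)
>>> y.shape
(31, 3)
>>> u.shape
(3, 3)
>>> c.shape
(3,)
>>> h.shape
()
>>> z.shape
(7, 7)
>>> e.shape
()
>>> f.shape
(31, 3)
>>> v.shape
(7, 7)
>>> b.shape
(7,)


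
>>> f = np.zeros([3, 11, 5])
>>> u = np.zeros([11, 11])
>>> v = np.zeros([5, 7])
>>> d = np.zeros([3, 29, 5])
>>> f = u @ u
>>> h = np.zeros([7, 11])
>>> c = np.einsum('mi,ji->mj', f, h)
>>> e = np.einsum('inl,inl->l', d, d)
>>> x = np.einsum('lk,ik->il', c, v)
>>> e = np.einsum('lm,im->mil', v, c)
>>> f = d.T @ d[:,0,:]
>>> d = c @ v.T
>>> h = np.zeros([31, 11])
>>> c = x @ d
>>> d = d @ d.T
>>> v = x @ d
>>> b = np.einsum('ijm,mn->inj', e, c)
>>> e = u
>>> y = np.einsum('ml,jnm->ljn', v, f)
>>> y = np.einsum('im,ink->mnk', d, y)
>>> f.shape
(5, 29, 5)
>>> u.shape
(11, 11)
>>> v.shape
(5, 11)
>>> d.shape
(11, 11)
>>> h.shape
(31, 11)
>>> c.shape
(5, 5)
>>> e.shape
(11, 11)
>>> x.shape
(5, 11)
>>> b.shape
(7, 5, 11)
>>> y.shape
(11, 5, 29)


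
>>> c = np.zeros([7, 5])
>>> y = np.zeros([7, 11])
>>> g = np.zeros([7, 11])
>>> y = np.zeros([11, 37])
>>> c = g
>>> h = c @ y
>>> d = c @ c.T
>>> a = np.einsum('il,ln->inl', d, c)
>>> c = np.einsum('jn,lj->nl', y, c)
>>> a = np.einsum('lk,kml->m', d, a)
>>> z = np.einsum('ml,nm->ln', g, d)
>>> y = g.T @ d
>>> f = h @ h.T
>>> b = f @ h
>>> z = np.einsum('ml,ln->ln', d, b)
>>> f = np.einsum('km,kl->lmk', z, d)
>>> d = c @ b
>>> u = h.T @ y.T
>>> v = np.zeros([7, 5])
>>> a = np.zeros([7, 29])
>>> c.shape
(37, 7)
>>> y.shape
(11, 7)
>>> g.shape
(7, 11)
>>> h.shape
(7, 37)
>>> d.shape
(37, 37)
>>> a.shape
(7, 29)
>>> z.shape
(7, 37)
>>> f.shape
(7, 37, 7)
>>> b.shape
(7, 37)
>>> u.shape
(37, 11)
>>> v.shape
(7, 5)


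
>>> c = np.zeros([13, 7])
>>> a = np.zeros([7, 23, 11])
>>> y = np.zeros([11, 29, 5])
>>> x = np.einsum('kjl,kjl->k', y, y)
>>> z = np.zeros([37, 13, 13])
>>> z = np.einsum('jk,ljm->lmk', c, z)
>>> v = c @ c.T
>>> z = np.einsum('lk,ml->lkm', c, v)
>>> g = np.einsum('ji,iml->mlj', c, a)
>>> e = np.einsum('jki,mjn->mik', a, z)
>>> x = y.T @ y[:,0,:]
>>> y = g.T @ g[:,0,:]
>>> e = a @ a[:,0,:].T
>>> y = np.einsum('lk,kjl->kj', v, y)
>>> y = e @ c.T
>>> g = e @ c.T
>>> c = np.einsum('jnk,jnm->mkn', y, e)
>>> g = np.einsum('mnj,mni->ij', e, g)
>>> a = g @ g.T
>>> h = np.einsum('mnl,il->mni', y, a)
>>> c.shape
(7, 13, 23)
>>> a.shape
(13, 13)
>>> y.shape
(7, 23, 13)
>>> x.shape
(5, 29, 5)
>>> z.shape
(13, 7, 13)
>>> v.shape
(13, 13)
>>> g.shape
(13, 7)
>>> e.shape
(7, 23, 7)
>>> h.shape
(7, 23, 13)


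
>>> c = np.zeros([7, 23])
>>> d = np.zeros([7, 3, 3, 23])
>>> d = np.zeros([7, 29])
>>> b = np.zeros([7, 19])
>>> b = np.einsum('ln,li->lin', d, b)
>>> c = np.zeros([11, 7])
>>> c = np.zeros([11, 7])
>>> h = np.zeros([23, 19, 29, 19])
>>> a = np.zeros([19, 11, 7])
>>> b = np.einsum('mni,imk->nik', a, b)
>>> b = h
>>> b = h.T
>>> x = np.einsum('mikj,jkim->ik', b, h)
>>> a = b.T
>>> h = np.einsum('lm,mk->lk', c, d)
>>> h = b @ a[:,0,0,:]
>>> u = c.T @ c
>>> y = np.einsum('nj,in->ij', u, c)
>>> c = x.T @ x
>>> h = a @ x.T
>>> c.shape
(19, 19)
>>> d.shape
(7, 29)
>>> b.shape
(19, 29, 19, 23)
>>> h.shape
(23, 19, 29, 29)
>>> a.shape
(23, 19, 29, 19)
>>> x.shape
(29, 19)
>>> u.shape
(7, 7)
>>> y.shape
(11, 7)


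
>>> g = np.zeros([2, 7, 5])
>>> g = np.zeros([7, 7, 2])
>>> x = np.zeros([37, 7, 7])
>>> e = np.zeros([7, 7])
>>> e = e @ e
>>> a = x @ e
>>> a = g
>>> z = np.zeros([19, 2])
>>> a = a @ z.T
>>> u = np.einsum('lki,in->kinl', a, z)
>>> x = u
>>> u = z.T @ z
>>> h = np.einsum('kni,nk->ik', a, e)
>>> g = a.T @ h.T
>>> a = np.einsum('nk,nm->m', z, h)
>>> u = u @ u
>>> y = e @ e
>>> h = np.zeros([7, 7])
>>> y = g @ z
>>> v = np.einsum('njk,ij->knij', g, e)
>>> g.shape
(19, 7, 19)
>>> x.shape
(7, 19, 2, 7)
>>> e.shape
(7, 7)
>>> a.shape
(7,)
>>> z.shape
(19, 2)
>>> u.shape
(2, 2)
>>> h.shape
(7, 7)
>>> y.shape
(19, 7, 2)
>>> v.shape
(19, 19, 7, 7)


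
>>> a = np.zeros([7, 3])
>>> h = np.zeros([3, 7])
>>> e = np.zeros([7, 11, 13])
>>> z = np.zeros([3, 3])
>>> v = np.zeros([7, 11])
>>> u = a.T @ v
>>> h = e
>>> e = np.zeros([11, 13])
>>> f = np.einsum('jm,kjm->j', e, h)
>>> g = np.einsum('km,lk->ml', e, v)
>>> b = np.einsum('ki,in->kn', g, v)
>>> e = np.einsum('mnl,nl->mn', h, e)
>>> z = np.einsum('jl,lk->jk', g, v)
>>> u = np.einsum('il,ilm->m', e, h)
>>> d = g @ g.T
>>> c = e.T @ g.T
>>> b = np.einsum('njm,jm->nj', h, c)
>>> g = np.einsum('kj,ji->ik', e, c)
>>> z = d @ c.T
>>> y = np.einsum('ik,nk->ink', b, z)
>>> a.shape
(7, 3)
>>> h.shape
(7, 11, 13)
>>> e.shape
(7, 11)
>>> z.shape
(13, 11)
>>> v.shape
(7, 11)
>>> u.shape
(13,)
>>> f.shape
(11,)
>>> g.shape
(13, 7)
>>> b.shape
(7, 11)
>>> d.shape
(13, 13)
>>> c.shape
(11, 13)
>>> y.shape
(7, 13, 11)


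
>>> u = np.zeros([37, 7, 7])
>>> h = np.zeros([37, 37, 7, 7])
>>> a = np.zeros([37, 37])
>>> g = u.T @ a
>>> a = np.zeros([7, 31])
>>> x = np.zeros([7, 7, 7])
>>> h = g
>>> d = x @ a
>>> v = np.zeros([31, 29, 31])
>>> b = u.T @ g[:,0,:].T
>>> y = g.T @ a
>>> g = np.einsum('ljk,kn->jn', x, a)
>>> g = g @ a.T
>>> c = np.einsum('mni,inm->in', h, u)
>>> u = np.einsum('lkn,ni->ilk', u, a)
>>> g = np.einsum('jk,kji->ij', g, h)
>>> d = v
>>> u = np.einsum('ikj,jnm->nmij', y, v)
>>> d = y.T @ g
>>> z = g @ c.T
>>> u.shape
(29, 31, 37, 31)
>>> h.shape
(7, 7, 37)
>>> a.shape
(7, 31)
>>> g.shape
(37, 7)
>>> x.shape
(7, 7, 7)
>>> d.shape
(31, 7, 7)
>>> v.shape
(31, 29, 31)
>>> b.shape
(7, 7, 7)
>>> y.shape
(37, 7, 31)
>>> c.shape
(37, 7)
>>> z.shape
(37, 37)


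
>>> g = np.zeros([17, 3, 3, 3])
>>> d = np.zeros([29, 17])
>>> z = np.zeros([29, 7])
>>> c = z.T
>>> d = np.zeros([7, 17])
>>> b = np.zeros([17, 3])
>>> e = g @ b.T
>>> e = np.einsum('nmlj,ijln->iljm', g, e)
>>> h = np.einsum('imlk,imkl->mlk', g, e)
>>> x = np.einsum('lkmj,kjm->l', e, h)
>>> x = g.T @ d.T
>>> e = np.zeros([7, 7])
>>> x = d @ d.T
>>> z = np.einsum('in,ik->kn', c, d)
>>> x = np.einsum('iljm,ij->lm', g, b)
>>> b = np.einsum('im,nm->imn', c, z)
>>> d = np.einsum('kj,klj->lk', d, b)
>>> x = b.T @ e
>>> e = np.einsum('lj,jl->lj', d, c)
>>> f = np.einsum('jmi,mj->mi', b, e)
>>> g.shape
(17, 3, 3, 3)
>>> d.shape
(29, 7)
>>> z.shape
(17, 29)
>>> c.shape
(7, 29)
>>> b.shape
(7, 29, 17)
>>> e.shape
(29, 7)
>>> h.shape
(3, 3, 3)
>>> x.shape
(17, 29, 7)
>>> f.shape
(29, 17)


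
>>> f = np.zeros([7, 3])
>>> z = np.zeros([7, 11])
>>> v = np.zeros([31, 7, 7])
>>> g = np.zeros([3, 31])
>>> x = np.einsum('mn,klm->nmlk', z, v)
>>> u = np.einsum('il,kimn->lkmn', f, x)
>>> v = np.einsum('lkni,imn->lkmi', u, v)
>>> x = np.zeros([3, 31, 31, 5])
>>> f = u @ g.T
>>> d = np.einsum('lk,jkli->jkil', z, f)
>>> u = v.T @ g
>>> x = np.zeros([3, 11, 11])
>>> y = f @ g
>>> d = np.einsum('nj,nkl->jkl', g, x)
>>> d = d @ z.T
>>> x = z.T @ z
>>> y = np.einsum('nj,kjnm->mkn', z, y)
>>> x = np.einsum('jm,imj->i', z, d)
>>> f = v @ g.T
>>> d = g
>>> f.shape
(3, 11, 7, 3)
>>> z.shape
(7, 11)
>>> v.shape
(3, 11, 7, 31)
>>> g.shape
(3, 31)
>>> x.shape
(31,)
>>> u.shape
(31, 7, 11, 31)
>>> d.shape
(3, 31)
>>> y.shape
(31, 3, 7)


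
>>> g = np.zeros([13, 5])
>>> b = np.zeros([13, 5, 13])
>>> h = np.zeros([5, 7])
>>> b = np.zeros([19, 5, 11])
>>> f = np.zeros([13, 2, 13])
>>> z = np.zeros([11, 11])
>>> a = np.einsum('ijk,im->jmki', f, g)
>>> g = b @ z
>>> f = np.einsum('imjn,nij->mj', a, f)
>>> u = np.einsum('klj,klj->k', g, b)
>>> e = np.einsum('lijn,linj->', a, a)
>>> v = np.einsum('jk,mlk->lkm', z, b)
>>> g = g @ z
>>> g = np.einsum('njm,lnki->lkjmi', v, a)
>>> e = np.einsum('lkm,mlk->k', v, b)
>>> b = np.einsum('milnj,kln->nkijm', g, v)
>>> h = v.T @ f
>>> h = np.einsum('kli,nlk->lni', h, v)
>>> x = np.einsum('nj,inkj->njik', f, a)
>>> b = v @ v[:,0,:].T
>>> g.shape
(2, 13, 11, 19, 13)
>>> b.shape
(5, 11, 5)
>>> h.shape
(11, 5, 13)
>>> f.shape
(5, 13)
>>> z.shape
(11, 11)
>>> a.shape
(2, 5, 13, 13)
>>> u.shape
(19,)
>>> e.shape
(11,)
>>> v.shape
(5, 11, 19)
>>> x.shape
(5, 13, 2, 13)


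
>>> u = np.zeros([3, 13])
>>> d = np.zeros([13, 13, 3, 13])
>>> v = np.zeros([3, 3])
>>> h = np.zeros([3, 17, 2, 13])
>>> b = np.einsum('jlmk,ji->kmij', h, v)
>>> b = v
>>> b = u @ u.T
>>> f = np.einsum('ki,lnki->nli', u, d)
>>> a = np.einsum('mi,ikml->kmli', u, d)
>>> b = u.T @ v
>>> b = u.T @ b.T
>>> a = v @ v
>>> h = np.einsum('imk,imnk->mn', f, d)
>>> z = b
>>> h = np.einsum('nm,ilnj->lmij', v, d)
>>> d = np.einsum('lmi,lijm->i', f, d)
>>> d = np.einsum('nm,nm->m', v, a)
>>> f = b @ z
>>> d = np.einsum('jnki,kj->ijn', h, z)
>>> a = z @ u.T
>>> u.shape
(3, 13)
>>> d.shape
(13, 13, 3)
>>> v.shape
(3, 3)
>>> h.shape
(13, 3, 13, 13)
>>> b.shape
(13, 13)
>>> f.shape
(13, 13)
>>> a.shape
(13, 3)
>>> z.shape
(13, 13)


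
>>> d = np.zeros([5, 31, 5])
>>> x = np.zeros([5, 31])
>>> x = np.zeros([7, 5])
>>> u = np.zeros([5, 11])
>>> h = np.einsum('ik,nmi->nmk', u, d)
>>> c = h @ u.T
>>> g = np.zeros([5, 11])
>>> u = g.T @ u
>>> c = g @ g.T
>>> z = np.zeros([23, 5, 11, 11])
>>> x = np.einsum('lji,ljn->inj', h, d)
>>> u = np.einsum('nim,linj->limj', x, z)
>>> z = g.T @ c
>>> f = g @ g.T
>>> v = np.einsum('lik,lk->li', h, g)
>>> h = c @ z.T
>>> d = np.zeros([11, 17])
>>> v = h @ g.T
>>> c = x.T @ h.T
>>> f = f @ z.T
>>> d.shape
(11, 17)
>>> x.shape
(11, 5, 31)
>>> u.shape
(23, 5, 31, 11)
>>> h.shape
(5, 11)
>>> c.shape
(31, 5, 5)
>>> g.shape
(5, 11)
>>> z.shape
(11, 5)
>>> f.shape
(5, 11)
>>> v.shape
(5, 5)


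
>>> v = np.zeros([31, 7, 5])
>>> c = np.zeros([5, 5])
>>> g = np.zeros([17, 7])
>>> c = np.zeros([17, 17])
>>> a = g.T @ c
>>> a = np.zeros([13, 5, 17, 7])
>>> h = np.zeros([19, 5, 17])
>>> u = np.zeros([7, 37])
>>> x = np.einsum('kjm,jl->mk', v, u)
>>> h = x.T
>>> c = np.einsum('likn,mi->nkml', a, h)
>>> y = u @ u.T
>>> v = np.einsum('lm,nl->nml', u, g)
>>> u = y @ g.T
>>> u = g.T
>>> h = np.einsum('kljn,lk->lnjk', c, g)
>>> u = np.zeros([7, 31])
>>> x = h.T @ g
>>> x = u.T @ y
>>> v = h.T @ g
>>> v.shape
(7, 31, 13, 7)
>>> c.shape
(7, 17, 31, 13)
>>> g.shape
(17, 7)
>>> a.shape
(13, 5, 17, 7)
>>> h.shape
(17, 13, 31, 7)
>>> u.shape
(7, 31)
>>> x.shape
(31, 7)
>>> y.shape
(7, 7)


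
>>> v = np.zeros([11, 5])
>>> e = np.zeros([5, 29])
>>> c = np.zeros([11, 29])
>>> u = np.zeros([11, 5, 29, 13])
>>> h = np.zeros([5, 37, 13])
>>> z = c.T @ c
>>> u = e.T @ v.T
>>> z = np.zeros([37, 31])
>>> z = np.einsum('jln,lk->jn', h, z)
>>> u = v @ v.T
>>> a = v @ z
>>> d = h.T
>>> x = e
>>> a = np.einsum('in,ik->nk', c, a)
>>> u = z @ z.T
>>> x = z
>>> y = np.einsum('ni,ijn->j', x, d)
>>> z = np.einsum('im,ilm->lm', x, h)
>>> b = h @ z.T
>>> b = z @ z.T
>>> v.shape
(11, 5)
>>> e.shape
(5, 29)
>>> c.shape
(11, 29)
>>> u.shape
(5, 5)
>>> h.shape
(5, 37, 13)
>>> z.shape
(37, 13)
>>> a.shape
(29, 13)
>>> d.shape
(13, 37, 5)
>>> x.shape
(5, 13)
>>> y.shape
(37,)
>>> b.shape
(37, 37)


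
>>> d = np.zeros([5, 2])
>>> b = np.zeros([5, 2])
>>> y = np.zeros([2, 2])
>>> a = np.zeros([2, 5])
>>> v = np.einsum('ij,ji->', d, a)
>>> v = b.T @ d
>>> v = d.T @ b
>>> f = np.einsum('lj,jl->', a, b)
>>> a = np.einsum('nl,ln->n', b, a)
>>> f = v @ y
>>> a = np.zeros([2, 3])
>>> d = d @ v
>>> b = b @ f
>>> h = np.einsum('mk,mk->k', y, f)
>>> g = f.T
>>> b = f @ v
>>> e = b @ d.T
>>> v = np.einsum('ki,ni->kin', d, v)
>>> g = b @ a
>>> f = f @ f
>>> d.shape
(5, 2)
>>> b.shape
(2, 2)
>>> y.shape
(2, 2)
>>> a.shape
(2, 3)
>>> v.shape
(5, 2, 2)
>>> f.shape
(2, 2)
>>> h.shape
(2,)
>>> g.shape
(2, 3)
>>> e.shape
(2, 5)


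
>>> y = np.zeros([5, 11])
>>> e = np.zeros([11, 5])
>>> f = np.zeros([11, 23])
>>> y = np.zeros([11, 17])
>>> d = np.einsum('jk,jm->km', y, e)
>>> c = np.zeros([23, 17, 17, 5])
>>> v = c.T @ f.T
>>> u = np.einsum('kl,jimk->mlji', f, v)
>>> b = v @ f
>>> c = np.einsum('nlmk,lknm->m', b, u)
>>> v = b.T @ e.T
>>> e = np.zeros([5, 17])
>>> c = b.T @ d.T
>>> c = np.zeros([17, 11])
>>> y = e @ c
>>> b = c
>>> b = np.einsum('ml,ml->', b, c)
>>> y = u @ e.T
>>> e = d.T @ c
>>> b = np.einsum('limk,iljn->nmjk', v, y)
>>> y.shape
(17, 23, 5, 5)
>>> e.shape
(5, 11)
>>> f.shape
(11, 23)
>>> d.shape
(17, 5)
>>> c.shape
(17, 11)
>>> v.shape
(23, 17, 17, 11)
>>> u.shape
(17, 23, 5, 17)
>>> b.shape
(5, 17, 5, 11)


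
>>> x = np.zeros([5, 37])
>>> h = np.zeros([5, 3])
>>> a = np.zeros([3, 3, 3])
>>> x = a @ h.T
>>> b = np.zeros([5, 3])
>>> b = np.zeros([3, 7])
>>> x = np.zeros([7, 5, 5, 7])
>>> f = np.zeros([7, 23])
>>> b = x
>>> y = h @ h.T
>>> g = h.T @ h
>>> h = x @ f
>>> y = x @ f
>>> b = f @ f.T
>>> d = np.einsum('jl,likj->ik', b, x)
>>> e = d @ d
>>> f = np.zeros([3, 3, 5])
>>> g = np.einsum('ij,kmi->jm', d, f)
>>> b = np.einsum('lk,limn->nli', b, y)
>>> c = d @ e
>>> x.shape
(7, 5, 5, 7)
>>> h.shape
(7, 5, 5, 23)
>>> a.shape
(3, 3, 3)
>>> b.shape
(23, 7, 5)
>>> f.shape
(3, 3, 5)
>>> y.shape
(7, 5, 5, 23)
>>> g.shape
(5, 3)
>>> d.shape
(5, 5)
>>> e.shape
(5, 5)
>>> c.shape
(5, 5)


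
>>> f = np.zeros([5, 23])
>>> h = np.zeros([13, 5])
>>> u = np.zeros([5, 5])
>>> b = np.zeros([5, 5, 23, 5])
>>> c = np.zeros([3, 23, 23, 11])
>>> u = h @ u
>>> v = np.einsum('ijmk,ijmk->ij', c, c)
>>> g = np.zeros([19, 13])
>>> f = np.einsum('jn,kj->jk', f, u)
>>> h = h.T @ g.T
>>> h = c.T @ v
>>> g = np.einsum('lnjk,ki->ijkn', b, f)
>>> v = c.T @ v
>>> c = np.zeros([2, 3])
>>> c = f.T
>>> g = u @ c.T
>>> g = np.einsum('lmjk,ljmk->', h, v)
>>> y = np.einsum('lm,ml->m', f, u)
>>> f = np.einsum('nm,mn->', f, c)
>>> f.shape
()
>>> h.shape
(11, 23, 23, 23)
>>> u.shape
(13, 5)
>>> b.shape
(5, 5, 23, 5)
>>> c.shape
(13, 5)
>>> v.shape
(11, 23, 23, 23)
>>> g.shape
()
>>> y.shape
(13,)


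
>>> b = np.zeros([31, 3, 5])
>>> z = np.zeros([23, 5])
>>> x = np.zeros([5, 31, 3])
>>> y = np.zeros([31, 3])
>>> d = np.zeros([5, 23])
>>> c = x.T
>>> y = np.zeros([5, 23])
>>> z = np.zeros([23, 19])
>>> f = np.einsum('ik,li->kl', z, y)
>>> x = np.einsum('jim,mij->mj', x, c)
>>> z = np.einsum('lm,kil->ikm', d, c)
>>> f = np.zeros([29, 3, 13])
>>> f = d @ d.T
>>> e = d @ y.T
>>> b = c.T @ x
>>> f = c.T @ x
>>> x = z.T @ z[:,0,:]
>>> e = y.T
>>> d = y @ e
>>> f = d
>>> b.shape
(5, 31, 5)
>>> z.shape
(31, 3, 23)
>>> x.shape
(23, 3, 23)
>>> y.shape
(5, 23)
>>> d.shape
(5, 5)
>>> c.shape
(3, 31, 5)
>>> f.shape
(5, 5)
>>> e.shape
(23, 5)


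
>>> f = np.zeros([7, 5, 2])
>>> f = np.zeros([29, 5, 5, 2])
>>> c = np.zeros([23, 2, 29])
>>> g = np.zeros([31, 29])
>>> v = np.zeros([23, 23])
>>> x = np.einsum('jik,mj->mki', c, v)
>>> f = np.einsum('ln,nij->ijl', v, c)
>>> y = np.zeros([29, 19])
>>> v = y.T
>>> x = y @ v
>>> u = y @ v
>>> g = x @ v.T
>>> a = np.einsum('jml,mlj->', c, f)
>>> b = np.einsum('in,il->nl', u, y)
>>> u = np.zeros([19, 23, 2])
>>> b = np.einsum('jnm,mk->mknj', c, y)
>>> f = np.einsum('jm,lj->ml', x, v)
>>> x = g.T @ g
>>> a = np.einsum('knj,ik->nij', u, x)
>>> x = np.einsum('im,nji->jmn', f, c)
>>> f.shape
(29, 19)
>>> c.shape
(23, 2, 29)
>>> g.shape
(29, 19)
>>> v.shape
(19, 29)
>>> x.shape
(2, 19, 23)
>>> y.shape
(29, 19)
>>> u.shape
(19, 23, 2)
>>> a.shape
(23, 19, 2)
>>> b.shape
(29, 19, 2, 23)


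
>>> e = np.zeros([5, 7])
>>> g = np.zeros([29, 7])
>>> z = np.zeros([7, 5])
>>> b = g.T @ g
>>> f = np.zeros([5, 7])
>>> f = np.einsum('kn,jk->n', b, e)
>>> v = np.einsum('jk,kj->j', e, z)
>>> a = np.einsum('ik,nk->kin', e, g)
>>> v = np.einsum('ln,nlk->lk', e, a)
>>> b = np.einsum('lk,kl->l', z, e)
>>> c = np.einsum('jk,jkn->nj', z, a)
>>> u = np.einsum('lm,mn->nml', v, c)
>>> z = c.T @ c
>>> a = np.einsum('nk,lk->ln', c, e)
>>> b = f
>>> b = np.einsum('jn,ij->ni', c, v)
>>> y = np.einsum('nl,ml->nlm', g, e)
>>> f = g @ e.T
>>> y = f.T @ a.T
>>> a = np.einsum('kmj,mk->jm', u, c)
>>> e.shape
(5, 7)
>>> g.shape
(29, 7)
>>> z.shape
(7, 7)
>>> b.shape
(7, 5)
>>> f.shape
(29, 5)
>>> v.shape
(5, 29)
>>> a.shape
(5, 29)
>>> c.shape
(29, 7)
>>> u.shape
(7, 29, 5)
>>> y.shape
(5, 5)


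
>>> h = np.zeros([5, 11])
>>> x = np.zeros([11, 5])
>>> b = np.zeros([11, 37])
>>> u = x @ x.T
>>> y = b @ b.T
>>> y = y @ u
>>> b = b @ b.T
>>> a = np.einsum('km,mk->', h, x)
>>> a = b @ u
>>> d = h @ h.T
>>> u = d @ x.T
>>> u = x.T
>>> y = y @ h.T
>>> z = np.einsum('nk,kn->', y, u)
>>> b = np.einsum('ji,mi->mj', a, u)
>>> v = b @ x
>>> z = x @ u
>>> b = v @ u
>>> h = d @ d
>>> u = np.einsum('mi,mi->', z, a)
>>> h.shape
(5, 5)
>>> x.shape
(11, 5)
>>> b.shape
(5, 11)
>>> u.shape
()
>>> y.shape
(11, 5)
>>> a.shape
(11, 11)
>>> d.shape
(5, 5)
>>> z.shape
(11, 11)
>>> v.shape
(5, 5)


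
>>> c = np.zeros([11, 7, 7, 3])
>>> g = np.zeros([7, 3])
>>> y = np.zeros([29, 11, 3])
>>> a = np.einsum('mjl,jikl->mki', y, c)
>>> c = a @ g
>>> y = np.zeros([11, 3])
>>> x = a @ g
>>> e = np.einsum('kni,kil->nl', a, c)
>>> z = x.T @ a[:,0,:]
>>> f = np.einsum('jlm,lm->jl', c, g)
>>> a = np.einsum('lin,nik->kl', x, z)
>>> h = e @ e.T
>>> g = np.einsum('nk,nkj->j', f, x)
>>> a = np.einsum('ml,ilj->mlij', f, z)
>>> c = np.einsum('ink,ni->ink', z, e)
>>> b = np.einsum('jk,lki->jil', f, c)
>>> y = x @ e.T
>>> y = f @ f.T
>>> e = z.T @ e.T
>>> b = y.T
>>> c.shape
(3, 7, 7)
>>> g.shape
(3,)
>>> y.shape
(29, 29)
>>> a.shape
(29, 7, 3, 7)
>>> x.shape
(29, 7, 3)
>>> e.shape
(7, 7, 7)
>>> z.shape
(3, 7, 7)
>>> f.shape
(29, 7)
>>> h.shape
(7, 7)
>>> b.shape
(29, 29)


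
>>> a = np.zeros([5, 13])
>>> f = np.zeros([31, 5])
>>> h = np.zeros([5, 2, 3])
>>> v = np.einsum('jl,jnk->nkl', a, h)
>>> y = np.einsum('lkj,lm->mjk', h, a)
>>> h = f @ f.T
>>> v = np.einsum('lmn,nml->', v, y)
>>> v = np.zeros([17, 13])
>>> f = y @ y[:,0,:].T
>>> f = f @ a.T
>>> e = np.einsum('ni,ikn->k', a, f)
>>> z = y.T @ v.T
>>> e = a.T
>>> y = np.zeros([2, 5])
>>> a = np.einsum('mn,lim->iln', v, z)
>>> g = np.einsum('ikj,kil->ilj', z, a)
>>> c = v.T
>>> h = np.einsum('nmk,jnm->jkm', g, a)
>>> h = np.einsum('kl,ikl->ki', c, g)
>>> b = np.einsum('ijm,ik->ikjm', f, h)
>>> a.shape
(3, 2, 13)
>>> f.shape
(13, 3, 5)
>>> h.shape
(13, 2)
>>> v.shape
(17, 13)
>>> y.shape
(2, 5)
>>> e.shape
(13, 5)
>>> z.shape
(2, 3, 17)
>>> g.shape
(2, 13, 17)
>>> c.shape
(13, 17)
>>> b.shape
(13, 2, 3, 5)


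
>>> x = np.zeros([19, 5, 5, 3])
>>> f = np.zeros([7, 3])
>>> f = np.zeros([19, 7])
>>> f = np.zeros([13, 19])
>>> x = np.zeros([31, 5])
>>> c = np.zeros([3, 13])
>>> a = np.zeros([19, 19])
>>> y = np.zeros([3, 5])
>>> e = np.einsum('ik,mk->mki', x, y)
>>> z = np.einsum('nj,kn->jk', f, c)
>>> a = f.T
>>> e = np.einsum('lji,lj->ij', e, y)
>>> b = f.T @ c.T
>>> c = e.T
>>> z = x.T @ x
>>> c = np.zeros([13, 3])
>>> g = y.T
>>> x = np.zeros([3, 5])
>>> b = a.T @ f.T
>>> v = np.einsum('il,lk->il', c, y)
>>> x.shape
(3, 5)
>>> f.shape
(13, 19)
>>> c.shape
(13, 3)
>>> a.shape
(19, 13)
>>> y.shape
(3, 5)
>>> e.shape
(31, 5)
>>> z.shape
(5, 5)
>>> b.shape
(13, 13)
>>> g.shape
(5, 3)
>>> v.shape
(13, 3)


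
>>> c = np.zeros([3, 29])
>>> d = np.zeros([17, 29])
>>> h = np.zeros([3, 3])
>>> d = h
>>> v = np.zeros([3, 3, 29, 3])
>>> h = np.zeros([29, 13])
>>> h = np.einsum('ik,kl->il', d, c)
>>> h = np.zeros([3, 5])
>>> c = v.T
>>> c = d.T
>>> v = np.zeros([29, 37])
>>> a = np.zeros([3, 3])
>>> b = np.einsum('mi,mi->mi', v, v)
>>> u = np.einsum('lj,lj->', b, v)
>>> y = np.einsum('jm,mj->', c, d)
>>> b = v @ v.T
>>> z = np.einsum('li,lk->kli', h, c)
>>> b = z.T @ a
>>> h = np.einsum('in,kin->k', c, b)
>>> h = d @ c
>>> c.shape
(3, 3)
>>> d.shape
(3, 3)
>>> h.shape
(3, 3)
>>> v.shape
(29, 37)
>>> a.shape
(3, 3)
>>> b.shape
(5, 3, 3)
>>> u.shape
()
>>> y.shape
()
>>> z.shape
(3, 3, 5)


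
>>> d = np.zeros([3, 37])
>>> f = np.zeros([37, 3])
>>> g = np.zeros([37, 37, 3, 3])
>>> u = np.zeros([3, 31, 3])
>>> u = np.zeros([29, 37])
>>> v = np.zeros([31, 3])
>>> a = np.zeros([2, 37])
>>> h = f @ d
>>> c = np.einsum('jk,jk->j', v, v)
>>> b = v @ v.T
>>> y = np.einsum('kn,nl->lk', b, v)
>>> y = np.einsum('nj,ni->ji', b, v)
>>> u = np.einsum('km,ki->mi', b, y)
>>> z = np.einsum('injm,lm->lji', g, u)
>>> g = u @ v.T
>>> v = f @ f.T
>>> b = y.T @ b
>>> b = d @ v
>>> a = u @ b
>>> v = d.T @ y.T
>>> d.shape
(3, 37)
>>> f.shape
(37, 3)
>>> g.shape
(31, 31)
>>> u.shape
(31, 3)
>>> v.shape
(37, 31)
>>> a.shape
(31, 37)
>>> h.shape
(37, 37)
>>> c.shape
(31,)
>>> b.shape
(3, 37)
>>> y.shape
(31, 3)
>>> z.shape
(31, 3, 37)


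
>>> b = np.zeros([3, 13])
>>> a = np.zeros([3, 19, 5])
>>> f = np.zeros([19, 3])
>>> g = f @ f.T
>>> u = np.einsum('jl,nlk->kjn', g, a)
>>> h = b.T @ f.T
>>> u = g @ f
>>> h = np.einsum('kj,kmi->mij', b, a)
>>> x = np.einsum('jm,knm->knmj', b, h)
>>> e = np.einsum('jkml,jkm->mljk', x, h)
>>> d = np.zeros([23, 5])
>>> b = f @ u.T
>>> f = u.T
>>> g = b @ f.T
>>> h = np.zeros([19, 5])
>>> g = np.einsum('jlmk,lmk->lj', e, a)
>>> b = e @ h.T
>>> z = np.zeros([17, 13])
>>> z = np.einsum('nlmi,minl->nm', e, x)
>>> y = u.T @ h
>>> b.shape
(13, 3, 19, 19)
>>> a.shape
(3, 19, 5)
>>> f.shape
(3, 19)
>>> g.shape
(3, 13)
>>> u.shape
(19, 3)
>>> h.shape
(19, 5)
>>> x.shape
(19, 5, 13, 3)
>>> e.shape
(13, 3, 19, 5)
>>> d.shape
(23, 5)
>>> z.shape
(13, 19)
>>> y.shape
(3, 5)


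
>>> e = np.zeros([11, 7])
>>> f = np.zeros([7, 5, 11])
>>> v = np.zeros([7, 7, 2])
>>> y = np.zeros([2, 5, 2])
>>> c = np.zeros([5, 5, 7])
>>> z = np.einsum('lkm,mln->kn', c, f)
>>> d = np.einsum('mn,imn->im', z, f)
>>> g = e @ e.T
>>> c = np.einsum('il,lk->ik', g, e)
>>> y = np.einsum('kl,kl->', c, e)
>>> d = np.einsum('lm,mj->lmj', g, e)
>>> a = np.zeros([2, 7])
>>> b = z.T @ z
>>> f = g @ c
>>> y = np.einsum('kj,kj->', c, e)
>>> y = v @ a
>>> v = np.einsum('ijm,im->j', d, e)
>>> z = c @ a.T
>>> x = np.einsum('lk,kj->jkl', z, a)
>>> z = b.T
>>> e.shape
(11, 7)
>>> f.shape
(11, 7)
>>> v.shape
(11,)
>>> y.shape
(7, 7, 7)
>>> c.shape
(11, 7)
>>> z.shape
(11, 11)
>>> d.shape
(11, 11, 7)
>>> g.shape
(11, 11)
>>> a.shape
(2, 7)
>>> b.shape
(11, 11)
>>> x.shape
(7, 2, 11)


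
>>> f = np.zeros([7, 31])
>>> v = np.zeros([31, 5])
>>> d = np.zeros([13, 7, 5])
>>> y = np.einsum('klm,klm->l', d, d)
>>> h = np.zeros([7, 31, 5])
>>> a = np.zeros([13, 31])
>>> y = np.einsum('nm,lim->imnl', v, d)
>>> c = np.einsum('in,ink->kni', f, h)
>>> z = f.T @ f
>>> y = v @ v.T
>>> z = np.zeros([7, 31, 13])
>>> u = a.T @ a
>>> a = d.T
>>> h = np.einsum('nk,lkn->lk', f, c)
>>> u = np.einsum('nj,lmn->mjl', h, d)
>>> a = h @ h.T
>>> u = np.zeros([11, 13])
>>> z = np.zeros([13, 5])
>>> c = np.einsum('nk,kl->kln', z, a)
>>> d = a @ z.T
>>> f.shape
(7, 31)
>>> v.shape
(31, 5)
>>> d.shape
(5, 13)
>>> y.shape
(31, 31)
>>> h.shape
(5, 31)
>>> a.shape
(5, 5)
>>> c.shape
(5, 5, 13)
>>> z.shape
(13, 5)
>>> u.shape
(11, 13)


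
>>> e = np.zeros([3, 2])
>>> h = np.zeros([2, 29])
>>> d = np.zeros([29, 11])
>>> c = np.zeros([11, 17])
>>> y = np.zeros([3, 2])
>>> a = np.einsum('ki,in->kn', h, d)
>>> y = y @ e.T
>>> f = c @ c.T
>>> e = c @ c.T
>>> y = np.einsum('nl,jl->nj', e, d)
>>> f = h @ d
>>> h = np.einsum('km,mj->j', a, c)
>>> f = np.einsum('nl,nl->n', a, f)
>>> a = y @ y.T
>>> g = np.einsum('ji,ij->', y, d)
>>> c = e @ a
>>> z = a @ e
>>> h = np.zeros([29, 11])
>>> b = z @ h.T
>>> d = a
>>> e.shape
(11, 11)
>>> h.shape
(29, 11)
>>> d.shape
(11, 11)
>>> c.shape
(11, 11)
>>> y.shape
(11, 29)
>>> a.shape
(11, 11)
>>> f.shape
(2,)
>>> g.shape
()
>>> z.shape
(11, 11)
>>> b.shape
(11, 29)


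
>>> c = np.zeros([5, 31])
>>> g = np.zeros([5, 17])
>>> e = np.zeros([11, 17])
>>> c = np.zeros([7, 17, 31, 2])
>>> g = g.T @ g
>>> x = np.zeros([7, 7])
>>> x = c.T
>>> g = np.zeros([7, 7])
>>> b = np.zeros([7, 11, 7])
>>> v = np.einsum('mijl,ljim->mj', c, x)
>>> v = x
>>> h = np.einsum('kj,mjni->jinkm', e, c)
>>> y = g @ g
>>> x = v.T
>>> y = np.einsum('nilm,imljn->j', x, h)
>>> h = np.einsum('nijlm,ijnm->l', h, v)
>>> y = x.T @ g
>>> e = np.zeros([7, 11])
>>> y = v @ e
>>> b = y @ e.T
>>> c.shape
(7, 17, 31, 2)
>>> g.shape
(7, 7)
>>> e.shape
(7, 11)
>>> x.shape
(7, 17, 31, 2)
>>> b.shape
(2, 31, 17, 7)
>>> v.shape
(2, 31, 17, 7)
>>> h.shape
(11,)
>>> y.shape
(2, 31, 17, 11)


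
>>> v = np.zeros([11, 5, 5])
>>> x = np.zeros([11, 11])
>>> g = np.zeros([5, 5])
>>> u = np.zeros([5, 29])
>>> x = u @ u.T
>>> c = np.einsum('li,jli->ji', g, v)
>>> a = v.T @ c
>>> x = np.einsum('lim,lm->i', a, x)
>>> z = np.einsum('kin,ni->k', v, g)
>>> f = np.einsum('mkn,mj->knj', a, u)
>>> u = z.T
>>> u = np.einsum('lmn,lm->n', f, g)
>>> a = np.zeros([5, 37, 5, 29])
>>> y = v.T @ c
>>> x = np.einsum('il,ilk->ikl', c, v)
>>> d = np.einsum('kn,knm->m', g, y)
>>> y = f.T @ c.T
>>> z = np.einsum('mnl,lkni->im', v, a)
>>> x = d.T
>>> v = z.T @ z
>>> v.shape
(11, 11)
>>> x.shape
(5,)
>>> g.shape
(5, 5)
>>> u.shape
(29,)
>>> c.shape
(11, 5)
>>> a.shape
(5, 37, 5, 29)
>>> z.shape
(29, 11)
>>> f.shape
(5, 5, 29)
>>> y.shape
(29, 5, 11)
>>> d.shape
(5,)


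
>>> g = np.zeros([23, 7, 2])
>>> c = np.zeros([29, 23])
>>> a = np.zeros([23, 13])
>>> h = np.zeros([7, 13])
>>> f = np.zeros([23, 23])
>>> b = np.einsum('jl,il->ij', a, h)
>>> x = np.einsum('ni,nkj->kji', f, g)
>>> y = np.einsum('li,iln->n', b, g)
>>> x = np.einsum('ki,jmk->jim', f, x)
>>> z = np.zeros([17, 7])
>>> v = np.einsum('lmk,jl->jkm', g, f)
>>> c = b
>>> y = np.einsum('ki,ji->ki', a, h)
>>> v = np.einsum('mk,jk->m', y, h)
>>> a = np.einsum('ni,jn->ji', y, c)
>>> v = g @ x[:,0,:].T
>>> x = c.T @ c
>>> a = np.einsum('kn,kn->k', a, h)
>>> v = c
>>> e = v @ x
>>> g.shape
(23, 7, 2)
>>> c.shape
(7, 23)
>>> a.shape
(7,)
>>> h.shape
(7, 13)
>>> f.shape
(23, 23)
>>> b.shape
(7, 23)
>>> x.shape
(23, 23)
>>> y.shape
(23, 13)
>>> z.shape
(17, 7)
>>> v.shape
(7, 23)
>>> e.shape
(7, 23)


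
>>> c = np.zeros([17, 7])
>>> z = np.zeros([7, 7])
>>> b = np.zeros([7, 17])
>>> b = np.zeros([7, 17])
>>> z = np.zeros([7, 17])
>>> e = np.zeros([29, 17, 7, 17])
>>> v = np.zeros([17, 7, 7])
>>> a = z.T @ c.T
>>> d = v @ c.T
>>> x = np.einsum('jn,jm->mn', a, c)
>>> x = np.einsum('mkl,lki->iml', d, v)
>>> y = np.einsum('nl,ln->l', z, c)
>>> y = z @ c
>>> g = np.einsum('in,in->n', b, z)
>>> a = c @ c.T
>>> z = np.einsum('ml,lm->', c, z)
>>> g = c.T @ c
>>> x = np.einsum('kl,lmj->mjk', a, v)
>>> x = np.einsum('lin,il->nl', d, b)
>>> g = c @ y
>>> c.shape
(17, 7)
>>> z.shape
()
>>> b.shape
(7, 17)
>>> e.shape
(29, 17, 7, 17)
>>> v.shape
(17, 7, 7)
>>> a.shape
(17, 17)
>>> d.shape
(17, 7, 17)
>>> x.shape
(17, 17)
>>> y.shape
(7, 7)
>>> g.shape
(17, 7)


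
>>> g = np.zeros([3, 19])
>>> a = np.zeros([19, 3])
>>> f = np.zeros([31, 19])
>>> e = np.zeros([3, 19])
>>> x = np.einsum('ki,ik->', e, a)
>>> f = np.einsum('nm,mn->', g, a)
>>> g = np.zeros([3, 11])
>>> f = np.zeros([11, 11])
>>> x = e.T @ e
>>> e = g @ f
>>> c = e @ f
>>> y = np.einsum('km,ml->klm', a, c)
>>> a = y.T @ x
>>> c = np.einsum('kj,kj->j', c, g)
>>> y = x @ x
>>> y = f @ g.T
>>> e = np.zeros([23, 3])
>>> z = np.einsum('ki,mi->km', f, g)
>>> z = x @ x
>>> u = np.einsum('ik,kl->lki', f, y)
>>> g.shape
(3, 11)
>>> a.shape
(3, 11, 19)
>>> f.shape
(11, 11)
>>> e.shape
(23, 3)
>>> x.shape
(19, 19)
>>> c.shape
(11,)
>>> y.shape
(11, 3)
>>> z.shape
(19, 19)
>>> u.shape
(3, 11, 11)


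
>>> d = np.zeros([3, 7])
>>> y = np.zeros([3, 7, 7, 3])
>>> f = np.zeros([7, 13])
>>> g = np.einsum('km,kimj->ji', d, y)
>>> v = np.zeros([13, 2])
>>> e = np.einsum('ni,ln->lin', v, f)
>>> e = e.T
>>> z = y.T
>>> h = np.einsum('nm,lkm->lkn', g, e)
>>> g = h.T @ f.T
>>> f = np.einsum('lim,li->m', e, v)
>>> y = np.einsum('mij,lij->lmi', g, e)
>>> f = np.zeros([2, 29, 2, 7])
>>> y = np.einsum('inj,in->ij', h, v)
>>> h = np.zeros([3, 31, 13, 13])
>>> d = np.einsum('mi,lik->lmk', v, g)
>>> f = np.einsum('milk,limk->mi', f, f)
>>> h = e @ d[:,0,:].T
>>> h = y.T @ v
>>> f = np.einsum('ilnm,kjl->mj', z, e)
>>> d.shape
(3, 13, 7)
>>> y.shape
(13, 3)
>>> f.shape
(3, 2)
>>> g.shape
(3, 2, 7)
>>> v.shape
(13, 2)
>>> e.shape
(13, 2, 7)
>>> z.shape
(3, 7, 7, 3)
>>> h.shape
(3, 2)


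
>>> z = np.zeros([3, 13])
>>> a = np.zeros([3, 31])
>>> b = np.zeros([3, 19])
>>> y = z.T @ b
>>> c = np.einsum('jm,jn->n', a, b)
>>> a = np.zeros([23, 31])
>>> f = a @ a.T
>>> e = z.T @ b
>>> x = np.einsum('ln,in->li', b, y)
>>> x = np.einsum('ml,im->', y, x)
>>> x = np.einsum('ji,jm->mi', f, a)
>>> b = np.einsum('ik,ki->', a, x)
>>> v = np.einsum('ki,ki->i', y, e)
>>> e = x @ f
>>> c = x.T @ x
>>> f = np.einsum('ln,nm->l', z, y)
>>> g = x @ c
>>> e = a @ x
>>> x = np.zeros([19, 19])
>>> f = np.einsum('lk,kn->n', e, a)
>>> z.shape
(3, 13)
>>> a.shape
(23, 31)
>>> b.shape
()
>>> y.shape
(13, 19)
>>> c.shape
(23, 23)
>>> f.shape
(31,)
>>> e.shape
(23, 23)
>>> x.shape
(19, 19)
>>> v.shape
(19,)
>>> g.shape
(31, 23)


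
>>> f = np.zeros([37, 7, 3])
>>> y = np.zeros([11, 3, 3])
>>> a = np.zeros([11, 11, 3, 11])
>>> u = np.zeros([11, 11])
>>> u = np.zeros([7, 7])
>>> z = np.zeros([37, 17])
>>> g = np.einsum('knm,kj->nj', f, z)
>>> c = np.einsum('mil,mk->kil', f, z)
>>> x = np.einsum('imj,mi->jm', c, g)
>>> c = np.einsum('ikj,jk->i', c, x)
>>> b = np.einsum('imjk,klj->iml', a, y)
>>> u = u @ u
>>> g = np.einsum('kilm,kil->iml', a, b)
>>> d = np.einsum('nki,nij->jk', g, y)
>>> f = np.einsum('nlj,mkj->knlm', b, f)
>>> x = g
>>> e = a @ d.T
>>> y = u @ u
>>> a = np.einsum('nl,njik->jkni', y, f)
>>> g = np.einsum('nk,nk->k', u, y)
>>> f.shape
(7, 11, 11, 37)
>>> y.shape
(7, 7)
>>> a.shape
(11, 37, 7, 11)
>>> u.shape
(7, 7)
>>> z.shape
(37, 17)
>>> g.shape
(7,)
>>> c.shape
(17,)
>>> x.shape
(11, 11, 3)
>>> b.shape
(11, 11, 3)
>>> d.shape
(3, 11)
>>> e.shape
(11, 11, 3, 3)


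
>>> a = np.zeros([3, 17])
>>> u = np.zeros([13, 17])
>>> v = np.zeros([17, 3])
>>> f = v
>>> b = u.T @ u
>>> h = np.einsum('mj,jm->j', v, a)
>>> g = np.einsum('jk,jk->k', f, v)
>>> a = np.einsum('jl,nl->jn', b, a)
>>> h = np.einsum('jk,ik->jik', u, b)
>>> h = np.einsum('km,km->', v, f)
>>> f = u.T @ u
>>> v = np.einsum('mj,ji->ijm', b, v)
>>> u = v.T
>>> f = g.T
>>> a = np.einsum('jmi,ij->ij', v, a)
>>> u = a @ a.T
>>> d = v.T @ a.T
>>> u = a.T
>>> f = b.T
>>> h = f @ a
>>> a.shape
(17, 3)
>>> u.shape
(3, 17)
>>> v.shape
(3, 17, 17)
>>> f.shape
(17, 17)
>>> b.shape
(17, 17)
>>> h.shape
(17, 3)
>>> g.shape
(3,)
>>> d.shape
(17, 17, 17)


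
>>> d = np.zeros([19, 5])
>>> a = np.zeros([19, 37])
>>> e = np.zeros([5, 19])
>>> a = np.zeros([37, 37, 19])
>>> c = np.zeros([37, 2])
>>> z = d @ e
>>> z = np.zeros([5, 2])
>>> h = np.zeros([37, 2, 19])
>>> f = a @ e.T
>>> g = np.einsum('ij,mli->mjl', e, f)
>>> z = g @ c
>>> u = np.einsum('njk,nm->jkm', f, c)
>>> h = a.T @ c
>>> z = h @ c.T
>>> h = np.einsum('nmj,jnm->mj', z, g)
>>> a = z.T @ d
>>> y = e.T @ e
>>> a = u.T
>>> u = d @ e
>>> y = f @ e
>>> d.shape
(19, 5)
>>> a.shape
(2, 5, 37)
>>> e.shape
(5, 19)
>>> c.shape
(37, 2)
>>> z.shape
(19, 37, 37)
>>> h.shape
(37, 37)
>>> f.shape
(37, 37, 5)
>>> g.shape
(37, 19, 37)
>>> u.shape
(19, 19)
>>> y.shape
(37, 37, 19)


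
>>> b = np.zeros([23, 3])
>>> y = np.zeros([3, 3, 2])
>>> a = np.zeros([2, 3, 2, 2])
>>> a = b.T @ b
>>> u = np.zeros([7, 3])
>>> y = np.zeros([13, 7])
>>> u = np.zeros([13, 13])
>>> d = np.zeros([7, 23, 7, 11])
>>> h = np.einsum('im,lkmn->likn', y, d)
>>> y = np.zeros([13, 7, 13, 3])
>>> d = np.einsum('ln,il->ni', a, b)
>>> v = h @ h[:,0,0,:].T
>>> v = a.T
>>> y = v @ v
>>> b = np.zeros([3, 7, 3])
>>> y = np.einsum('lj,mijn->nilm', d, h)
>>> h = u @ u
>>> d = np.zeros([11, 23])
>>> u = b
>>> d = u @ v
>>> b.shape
(3, 7, 3)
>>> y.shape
(11, 13, 3, 7)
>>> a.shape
(3, 3)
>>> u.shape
(3, 7, 3)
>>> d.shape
(3, 7, 3)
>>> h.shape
(13, 13)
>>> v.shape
(3, 3)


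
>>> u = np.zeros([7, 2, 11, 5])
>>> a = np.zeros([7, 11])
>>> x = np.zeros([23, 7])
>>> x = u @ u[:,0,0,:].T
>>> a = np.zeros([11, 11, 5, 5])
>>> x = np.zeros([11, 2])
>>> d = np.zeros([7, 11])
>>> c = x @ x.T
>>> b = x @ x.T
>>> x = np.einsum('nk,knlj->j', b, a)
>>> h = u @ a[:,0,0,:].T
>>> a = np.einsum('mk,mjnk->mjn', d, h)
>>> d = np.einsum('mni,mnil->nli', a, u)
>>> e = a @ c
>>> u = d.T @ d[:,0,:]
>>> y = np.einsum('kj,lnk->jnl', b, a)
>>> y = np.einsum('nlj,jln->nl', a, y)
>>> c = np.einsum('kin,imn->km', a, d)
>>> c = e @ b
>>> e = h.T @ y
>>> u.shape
(11, 5, 11)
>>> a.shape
(7, 2, 11)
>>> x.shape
(5,)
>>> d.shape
(2, 5, 11)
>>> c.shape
(7, 2, 11)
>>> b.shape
(11, 11)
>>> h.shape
(7, 2, 11, 11)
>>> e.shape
(11, 11, 2, 2)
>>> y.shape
(7, 2)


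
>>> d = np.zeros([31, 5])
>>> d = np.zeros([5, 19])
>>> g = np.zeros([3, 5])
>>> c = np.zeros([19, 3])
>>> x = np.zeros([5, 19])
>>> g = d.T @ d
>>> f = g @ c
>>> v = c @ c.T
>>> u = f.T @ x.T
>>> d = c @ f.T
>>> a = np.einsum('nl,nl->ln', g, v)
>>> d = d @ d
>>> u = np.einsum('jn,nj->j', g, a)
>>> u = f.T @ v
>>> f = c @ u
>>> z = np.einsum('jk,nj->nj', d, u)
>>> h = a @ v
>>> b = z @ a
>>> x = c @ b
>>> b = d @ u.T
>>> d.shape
(19, 19)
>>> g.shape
(19, 19)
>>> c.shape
(19, 3)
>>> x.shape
(19, 19)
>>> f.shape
(19, 19)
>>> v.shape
(19, 19)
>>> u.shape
(3, 19)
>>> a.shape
(19, 19)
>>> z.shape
(3, 19)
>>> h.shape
(19, 19)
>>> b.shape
(19, 3)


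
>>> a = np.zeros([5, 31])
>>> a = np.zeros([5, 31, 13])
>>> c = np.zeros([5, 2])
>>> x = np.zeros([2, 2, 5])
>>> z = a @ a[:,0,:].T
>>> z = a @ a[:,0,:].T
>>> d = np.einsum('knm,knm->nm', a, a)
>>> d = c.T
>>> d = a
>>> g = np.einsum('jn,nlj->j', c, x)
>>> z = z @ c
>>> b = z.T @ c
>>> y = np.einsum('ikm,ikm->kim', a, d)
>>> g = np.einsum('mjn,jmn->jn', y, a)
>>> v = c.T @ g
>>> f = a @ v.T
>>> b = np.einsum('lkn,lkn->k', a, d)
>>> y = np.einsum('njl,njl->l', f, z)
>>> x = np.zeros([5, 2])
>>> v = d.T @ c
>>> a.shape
(5, 31, 13)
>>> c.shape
(5, 2)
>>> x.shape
(5, 2)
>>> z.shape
(5, 31, 2)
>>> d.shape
(5, 31, 13)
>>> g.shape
(5, 13)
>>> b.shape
(31,)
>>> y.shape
(2,)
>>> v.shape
(13, 31, 2)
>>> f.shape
(5, 31, 2)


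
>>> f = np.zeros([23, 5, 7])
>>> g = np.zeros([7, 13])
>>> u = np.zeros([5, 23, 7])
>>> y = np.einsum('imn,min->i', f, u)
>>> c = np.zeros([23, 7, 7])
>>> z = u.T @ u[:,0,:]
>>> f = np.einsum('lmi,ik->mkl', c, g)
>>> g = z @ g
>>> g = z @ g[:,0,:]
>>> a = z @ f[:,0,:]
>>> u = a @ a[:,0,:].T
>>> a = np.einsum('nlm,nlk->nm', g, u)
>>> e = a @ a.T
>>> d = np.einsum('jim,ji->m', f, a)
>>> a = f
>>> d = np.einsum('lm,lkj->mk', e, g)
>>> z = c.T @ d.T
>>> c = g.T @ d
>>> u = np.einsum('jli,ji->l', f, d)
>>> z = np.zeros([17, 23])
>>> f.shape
(7, 13, 23)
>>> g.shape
(7, 23, 13)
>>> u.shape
(13,)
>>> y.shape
(23,)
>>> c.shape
(13, 23, 23)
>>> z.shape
(17, 23)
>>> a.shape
(7, 13, 23)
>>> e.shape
(7, 7)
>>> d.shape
(7, 23)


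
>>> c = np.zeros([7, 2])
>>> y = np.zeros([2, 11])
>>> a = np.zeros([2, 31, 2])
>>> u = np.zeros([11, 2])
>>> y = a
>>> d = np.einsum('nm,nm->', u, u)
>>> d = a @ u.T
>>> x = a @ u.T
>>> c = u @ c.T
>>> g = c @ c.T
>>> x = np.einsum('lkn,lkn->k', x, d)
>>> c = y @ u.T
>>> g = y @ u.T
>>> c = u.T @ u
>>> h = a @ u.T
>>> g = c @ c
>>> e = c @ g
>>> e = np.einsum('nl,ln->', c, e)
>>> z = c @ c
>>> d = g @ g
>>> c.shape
(2, 2)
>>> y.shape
(2, 31, 2)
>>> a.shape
(2, 31, 2)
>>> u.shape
(11, 2)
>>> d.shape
(2, 2)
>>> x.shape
(31,)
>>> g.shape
(2, 2)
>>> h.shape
(2, 31, 11)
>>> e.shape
()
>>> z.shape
(2, 2)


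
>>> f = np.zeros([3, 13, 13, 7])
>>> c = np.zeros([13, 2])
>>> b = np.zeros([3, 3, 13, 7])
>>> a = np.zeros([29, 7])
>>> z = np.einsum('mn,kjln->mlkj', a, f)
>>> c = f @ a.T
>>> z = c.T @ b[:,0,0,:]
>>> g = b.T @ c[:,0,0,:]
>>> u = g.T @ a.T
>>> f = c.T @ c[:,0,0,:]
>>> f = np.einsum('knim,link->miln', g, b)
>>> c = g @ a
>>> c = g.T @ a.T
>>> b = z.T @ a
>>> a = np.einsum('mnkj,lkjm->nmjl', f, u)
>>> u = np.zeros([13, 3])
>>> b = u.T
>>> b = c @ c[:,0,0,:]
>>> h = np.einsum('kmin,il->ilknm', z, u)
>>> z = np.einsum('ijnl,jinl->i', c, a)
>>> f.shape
(29, 3, 3, 13)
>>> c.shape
(29, 3, 13, 29)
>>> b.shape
(29, 3, 13, 29)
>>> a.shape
(3, 29, 13, 29)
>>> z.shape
(29,)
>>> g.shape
(7, 13, 3, 29)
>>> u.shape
(13, 3)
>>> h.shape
(13, 3, 29, 7, 13)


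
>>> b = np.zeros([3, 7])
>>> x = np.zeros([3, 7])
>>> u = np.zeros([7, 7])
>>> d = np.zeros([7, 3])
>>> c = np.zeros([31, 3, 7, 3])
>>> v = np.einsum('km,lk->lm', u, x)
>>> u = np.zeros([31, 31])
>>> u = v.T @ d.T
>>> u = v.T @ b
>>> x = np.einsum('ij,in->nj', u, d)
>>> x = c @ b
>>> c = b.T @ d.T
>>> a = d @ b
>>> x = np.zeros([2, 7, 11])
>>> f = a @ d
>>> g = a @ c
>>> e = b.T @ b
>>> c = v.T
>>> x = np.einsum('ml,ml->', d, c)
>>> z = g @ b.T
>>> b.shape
(3, 7)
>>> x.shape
()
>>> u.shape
(7, 7)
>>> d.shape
(7, 3)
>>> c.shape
(7, 3)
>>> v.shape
(3, 7)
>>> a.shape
(7, 7)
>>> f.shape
(7, 3)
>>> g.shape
(7, 7)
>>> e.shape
(7, 7)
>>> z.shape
(7, 3)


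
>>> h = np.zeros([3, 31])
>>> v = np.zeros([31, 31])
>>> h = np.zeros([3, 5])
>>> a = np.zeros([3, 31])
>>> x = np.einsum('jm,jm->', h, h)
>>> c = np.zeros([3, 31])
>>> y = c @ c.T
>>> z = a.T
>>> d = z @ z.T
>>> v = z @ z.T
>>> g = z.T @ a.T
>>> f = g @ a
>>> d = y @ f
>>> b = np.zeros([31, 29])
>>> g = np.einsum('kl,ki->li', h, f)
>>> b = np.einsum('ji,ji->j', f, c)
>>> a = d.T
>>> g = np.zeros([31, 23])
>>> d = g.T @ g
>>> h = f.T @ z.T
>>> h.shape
(31, 31)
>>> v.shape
(31, 31)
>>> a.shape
(31, 3)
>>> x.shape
()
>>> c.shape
(3, 31)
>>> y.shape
(3, 3)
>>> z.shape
(31, 3)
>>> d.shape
(23, 23)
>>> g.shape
(31, 23)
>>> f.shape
(3, 31)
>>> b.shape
(3,)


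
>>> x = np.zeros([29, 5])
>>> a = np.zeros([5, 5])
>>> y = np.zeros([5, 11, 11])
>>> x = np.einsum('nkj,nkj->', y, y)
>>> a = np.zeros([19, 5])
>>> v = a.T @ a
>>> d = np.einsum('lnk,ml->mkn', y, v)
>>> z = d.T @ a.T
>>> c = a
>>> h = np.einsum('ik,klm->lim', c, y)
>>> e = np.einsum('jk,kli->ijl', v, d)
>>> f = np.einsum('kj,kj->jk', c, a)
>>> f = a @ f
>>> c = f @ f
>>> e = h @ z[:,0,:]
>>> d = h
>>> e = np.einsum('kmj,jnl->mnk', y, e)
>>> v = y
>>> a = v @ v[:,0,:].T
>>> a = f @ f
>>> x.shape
()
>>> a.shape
(19, 19)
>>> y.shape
(5, 11, 11)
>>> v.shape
(5, 11, 11)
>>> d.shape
(11, 19, 11)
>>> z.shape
(11, 11, 19)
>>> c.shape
(19, 19)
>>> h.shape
(11, 19, 11)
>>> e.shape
(11, 19, 5)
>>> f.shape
(19, 19)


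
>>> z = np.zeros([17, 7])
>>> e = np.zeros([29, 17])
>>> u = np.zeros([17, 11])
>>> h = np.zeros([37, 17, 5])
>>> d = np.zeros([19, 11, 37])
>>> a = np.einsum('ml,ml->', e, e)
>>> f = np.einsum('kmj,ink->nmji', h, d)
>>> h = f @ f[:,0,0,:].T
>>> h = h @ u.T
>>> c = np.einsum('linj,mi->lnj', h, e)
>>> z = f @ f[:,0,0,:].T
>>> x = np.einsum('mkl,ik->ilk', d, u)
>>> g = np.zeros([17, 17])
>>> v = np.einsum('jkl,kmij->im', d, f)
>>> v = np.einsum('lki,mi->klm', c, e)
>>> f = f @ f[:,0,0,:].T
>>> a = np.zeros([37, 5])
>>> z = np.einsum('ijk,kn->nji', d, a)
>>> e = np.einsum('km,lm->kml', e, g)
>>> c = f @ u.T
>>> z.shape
(5, 11, 19)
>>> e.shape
(29, 17, 17)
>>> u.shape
(17, 11)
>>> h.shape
(11, 17, 5, 17)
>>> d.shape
(19, 11, 37)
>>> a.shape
(37, 5)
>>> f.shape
(11, 17, 5, 11)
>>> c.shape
(11, 17, 5, 17)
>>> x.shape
(17, 37, 11)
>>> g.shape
(17, 17)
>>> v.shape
(5, 11, 29)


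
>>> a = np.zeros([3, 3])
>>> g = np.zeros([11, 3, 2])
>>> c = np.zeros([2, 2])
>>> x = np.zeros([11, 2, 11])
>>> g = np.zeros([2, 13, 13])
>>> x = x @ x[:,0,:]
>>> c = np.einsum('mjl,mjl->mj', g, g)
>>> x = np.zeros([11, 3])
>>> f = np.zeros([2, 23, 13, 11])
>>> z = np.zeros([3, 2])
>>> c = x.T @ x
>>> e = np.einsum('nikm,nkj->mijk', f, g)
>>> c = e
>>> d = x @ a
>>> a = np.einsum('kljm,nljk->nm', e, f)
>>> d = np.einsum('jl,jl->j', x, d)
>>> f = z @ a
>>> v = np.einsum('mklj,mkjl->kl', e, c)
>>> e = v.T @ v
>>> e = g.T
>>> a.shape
(2, 13)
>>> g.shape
(2, 13, 13)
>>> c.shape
(11, 23, 13, 13)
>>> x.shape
(11, 3)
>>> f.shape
(3, 13)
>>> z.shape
(3, 2)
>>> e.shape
(13, 13, 2)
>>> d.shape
(11,)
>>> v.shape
(23, 13)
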